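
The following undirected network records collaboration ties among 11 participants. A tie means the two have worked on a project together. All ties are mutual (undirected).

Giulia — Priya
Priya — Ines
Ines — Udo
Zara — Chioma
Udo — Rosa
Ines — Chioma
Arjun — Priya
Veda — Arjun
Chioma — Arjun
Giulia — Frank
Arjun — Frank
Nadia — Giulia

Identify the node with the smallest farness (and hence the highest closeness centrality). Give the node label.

Priya

Farness (sum of distances to all others) for each node — Arjun:20, Chioma:21, Frank:25, Giulia:24, Ines:20, Nadia:33, Priya:19, Rosa:36, Udo:27, Veda:29, Zara:30.
The smallest farness is 19, for Priya, so Priya has the highest closeness.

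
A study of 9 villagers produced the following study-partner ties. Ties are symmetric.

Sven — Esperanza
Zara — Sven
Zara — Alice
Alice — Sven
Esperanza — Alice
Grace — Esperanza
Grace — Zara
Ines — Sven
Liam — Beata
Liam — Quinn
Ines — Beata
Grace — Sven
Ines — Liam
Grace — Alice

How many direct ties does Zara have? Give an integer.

3

Zara is directly tied to Alice, Grace, and Sven. That is 3 neighbors, so the degree of Zara is 3.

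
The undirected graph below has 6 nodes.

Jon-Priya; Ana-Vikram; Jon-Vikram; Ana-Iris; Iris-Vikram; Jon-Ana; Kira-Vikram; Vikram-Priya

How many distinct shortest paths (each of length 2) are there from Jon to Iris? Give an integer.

2

The shortest distance is 2. The length-2 paths are: Jon–Vikram–Iris; Jon–Ana–Iris.
That gives 2 distinct shortest paths.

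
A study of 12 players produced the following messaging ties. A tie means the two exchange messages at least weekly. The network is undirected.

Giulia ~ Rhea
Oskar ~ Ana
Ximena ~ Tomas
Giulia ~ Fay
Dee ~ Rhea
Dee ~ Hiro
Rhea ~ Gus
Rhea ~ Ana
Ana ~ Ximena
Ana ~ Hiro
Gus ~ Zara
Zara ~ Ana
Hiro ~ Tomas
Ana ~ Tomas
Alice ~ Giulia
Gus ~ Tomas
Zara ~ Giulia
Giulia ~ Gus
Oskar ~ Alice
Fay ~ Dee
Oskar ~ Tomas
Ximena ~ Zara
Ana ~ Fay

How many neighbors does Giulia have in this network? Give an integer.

Giulia is directly tied to Alice, Fay, Gus, Rhea, and Zara. That is 5 neighbors, so the degree of Giulia is 5.

5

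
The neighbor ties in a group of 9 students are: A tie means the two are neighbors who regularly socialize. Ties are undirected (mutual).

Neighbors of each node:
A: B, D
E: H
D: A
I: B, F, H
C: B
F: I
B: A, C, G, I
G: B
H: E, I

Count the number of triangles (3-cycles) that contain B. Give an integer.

B's neighbors are A, C, G, and I, but none of them are tied to each other, so no triangle contains B.

0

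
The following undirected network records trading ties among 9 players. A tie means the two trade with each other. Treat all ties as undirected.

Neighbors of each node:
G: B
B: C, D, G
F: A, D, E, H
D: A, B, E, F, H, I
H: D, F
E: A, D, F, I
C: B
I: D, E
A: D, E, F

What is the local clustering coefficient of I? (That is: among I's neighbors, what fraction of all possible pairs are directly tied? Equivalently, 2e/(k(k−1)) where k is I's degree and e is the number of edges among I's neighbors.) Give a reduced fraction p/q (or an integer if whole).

1

I's neighbors: D and E (k = 2).
Possible neighbor pairs: C(2,2) = 1. Edges among them: D–E → e = 1.
Clustering(I) = 1/1.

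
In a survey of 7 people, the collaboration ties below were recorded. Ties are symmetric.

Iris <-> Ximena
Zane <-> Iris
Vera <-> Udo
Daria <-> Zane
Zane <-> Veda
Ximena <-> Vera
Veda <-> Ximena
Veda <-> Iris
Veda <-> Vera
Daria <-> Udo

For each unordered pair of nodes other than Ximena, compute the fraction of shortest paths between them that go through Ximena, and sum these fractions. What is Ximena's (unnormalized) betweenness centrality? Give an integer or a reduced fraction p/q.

Pairs whose geodesics pass through Ximena — Udo–Iris: 1/3; Iris–Vera: 1/2.
All other pairs contribute 0.
Summing the contributions gives betweenness(Ximena) = 5/6.

5/6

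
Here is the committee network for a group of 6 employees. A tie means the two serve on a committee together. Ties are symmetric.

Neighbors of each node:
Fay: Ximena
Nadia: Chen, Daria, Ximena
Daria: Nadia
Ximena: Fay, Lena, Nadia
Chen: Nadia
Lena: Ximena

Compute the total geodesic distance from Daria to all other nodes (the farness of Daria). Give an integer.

11

Distances from Daria: Chen:2, Fay:3, Lena:3, Nadia:1, Ximena:2.
Sum = 2 + 3 + 3 + 1 + 2 = 11.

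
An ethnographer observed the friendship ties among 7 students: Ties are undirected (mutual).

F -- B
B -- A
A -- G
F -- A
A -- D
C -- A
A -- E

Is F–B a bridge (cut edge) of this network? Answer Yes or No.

Even without that edge, F still reaches B via F – A – B, so the network stays connected. Not a bridge.

No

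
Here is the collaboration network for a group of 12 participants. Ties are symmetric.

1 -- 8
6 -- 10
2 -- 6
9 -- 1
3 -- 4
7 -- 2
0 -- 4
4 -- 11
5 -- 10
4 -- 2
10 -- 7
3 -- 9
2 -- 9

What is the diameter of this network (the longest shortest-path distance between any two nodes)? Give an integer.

Eccentricity of each node (its greatest distance to any other): 0:5, 1:5, 2:3, 3:5, 4:4, 5:6, 6:4, 7:4, 8:6, 9:4, 10:5, 11:5.
The maximum eccentricity is 6, realized for instance by the pair 8–5 via 8 – 1 – 9 – 2 – 6 – 10 – 5. So the diameter is 6.

6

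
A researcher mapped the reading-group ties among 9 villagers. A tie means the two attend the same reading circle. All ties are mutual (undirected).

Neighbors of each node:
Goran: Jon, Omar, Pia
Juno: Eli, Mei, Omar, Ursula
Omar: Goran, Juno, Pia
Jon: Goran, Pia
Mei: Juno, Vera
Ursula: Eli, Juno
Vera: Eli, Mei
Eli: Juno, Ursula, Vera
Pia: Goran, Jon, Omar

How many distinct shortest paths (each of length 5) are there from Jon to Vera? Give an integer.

4

The shortest distance is 5. The length-5 paths are: Jon–Pia–Omar–Juno–Eli–Vera; Jon–Goran–Omar–Juno–Eli–Vera; Jon–Pia–Omar–Juno–Mei–Vera; Jon–Goran–Omar–Juno–Mei–Vera.
That gives 4 distinct shortest paths.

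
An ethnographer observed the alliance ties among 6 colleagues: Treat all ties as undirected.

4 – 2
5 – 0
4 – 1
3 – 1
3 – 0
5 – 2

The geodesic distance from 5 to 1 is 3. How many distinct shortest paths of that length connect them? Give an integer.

The shortest distance is 3. The length-3 paths are: 5–2–4–1; 5–0–3–1.
That gives 2 distinct shortest paths.

2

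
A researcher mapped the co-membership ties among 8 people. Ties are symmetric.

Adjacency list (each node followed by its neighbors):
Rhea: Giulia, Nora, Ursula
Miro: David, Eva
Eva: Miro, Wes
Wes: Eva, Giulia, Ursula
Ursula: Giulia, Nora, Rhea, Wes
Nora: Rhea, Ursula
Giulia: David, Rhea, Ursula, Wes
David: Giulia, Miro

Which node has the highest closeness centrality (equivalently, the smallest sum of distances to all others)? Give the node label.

Farness (sum of distances to all others) for each node — David:13, Eva:14, Giulia:10, Miro:16, Nora:16, Rhea:13, Ursula:11, Wes:11.
The smallest farness is 10, for Giulia, so Giulia has the highest closeness.

Giulia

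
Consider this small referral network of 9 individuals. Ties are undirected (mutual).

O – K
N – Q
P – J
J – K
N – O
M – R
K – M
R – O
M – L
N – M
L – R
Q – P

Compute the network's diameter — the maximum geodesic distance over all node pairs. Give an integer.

4

Eccentricity of each node (its greatest distance to any other): J:3, K:3, L:4, M:3, N:3, O:3, P:4, Q:3, R:4.
The maximum eccentricity is 4, realized for instance by the pair R–P via R – O – N – Q – P. So the diameter is 4.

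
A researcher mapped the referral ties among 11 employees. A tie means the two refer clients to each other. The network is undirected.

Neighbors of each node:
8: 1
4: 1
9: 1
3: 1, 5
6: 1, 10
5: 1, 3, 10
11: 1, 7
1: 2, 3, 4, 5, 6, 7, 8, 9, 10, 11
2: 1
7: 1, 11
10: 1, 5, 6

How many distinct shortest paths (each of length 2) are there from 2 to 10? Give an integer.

1

The shortest distance is 2, and the only length-2 path is 2–1–10. So there is exactly 1 shortest path.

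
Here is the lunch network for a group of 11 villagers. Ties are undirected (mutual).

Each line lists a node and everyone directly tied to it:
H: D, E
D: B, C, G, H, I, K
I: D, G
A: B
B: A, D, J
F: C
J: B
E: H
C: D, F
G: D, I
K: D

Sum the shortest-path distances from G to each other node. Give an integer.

22

Distances from G: A:3, B:2, C:2, D:1, E:3, F:3, H:2, I:1, J:3, K:2.
Sum = 3 + 2 + 2 + 1 + 3 + 3 + 2 + 1 + 3 + 2 = 22.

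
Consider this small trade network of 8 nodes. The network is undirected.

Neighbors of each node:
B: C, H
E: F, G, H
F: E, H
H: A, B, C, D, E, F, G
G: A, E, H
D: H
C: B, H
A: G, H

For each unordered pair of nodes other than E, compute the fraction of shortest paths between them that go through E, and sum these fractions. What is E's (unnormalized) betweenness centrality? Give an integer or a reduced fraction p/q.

Pairs whose geodesics pass through E — F–G: 1/2.
All other pairs contribute 0.
Summing the contributions gives betweenness(E) = 1/2.

1/2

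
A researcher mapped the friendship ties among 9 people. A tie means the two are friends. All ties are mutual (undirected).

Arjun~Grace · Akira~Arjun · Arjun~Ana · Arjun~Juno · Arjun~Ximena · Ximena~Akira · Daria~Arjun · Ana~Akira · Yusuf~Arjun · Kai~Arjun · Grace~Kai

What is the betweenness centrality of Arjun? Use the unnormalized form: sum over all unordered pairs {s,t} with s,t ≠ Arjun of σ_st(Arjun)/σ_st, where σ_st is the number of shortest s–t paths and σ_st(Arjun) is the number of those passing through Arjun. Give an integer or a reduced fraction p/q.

Pairs whose geodesics pass through Arjun — Kai–Ximena: 1; Kai–Juno: 1; Kai–Ana: 1; Kai–Daria: 1; Kai–Yusuf: 1; Kai–Akira: 1; Ximena–Juno: 1; Ximena–Ana: 1/2; Ximena–Daria: 1; Ximena–Grace: 1; Ximena–Yusuf: 1; Juno–Ana: 1; Juno–Daria: 1; Juno–Grace: 1 … (+11 more pairs).
All other pairs contribute 0.
Summing the contributions gives betweenness(Arjun) = 49/2.

49/2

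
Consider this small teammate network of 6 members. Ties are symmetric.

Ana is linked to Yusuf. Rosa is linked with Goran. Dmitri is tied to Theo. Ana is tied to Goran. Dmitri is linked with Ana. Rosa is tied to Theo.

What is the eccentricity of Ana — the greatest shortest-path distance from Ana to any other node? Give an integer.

Distances from Ana: Dmitri:1, Goran:1, Rosa:2, Theo:2, Yusuf:1.
The largest is 2 (to Theo and Rosa), so the eccentricity of Ana is 2.

2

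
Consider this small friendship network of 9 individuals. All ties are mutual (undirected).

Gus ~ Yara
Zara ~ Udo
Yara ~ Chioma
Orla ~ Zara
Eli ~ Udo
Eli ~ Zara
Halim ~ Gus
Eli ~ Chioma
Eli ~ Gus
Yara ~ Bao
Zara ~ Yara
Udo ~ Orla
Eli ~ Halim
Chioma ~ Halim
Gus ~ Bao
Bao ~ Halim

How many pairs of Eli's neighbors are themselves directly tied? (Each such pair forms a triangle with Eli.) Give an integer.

3

Eli's neighbors: Chioma, Gus, Halim, Udo, and Zara.
Neighbor pairs that are themselves tied: Eli–Chioma–Halim; Eli–Gus–Halim; Eli–Udo–Zara. Each forms one triangle with Eli, for 3 in total.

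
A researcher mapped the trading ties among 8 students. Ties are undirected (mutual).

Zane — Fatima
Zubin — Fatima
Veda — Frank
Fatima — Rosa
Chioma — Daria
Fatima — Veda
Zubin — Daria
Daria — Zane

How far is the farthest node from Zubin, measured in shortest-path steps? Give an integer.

Distances from Zubin: Chioma:2, Daria:1, Fatima:1, Frank:3, Rosa:2, Veda:2, Zane:2.
The largest is 3 (to Frank), so the eccentricity of Zubin is 3.

3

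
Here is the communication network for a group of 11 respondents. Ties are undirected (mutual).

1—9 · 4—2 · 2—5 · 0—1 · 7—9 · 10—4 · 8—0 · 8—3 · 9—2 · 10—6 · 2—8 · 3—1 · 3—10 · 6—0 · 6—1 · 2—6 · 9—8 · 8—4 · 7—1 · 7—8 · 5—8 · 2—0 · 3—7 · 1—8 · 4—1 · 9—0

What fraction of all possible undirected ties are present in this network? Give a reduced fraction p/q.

There are 26 edges and 11 nodes, so the maximum possible is C(11,2) = 55.
Density = 26/55.

26/55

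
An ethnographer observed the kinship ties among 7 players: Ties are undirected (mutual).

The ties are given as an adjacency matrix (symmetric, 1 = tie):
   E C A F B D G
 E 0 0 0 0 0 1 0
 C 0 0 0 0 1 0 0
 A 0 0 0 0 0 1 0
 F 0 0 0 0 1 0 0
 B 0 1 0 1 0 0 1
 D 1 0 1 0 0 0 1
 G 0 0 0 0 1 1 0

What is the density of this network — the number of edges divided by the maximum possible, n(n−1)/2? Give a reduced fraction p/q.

There are 6 edges and 7 nodes, so the maximum possible is C(7,2) = 21.
Density = 6/21 = 2/7.

2/7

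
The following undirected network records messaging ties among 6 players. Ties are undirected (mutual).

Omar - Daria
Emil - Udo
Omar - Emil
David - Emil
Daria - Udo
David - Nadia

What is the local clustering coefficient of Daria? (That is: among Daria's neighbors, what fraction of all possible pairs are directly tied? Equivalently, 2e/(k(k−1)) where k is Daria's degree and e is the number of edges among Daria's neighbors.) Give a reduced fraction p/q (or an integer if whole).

Daria's neighbors: Omar and Udo (k = 2).
Possible neighbor pairs: C(2,2) = 1. Edges among them: none → e = 0.
Clustering(Daria) = 0/1.

0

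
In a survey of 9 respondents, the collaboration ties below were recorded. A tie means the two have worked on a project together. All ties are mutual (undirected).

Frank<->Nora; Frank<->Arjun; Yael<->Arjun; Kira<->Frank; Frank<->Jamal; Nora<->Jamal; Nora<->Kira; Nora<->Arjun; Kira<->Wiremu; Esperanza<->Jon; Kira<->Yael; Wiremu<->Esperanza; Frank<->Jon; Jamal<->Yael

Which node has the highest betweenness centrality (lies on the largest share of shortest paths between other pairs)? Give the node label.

Frank

Unnormalized betweenness of each node: Arjun:1, Esperanza:1, Frank:55/6, Jamal:1, Jon:7/2, Kira:15/2, Nora:5/3, Wiremu:5/2, Yael:5/3.
Frank has the largest value, 55/6, making it the main broker — the node through which the most shortest paths run.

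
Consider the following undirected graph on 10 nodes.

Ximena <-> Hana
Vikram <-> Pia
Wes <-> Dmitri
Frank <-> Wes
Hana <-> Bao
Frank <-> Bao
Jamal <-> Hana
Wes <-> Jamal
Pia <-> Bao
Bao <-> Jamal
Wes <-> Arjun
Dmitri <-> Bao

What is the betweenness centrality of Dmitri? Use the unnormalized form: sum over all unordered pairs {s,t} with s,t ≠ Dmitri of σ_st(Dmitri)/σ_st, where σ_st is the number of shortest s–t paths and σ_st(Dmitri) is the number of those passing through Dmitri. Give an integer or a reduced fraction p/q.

Pairs whose geodesics pass through Dmitri — Vikram–Wes: 1/3; Vikram–Arjun: 1/3; Wes–Bao: 1/3; Wes–Pia: 1/3; Bao–Arjun: 1/3; Arjun–Pia: 1/3.
All other pairs contribute 0.
Summing the contributions gives betweenness(Dmitri) = 2.

2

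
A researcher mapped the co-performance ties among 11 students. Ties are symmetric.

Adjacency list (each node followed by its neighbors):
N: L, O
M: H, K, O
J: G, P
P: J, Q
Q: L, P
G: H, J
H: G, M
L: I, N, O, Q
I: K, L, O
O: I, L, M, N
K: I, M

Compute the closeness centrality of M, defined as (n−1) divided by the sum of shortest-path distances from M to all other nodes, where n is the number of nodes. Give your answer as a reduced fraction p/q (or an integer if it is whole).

Distances from M: G:2, H:1, I:2, J:3, K:1, L:2, N:2, O:1, P:4, Q:3. Sum = 21.
n = 11, so closeness = 10/21.

10/21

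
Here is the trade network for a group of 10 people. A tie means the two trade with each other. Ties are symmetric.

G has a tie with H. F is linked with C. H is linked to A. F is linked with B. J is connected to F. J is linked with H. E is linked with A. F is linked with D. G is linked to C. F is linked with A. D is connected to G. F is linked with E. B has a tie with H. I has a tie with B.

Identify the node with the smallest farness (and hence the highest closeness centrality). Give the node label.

F

Farness (sum of distances to all others) for each node — A:16, B:15, C:17, D:17, E:18, F:12, G:17, H:14, I:23, J:17.
The smallest farness is 12, for F, so F has the highest closeness.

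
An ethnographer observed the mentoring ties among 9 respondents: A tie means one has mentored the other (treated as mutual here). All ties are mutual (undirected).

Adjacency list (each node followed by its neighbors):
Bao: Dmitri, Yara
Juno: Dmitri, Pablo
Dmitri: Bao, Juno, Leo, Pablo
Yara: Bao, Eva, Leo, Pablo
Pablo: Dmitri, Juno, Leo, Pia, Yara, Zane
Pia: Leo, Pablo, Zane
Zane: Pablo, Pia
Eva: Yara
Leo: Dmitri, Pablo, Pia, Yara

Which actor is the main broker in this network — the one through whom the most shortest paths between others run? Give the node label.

Unnormalized betweenness of each node: Bao:2/3, Dmitri:7/2, Eva:0, Juno:0, Leo:8/3, Pablo:35/3, Pia:1/2, Yara:9, Zane:0.
Pablo has the largest value, 35/3, making it the main broker — the node through which the most shortest paths run.

Pablo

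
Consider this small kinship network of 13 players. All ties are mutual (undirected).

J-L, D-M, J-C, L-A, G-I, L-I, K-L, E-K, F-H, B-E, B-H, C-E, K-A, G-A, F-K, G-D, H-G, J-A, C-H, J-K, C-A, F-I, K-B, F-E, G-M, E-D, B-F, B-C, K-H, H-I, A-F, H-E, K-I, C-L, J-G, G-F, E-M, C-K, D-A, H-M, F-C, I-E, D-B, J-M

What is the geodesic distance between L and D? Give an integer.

One shortest route is L – A – D, which uses 2 edges, and L and D are not directly tied, so nothing shorter exists. So d(L,D) = 2.

2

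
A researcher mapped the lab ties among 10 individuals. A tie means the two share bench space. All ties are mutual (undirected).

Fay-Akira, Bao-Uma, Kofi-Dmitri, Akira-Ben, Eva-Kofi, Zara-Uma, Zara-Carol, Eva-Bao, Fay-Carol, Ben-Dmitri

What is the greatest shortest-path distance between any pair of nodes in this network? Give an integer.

Eccentricity of each node (its greatest distance to any other): Akira:5, Bao:5, Ben:5, Carol:5, Dmitri:5, Eva:5, Fay:5, Kofi:5, Uma:5, Zara:5.
The maximum eccentricity is 5, realized for instance by the pair Kofi–Carol via Kofi – Dmitri – Ben – Akira – Fay – Carol. So the diameter is 5.

5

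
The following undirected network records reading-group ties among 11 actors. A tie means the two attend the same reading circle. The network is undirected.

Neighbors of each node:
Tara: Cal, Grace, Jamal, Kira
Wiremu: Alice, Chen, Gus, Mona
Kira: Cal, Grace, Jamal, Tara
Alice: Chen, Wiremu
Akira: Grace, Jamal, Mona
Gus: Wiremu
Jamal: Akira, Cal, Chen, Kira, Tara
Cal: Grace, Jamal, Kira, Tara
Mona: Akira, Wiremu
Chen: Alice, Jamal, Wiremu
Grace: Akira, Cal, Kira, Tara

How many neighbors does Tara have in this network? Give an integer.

Tara is directly tied to Cal, Grace, Jamal, and Kira. That is 4 neighbors, so the degree of Tara is 4.

4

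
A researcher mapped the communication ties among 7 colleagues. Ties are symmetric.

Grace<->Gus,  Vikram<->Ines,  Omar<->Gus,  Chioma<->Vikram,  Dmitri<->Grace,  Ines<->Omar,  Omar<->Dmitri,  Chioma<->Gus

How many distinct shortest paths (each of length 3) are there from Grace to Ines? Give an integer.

The shortest distance is 3. The length-3 paths are: Grace–Dmitri–Omar–Ines; Grace–Gus–Omar–Ines.
That gives 2 distinct shortest paths.

2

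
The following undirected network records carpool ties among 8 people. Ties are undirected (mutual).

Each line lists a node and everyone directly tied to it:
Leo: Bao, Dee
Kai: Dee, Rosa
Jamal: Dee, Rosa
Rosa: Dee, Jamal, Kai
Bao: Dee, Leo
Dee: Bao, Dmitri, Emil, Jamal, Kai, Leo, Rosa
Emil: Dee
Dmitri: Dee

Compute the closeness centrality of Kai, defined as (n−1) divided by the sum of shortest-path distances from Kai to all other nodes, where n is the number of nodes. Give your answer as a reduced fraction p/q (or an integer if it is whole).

7/12

Distances from Kai: Bao:2, Dee:1, Dmitri:2, Emil:2, Jamal:2, Leo:2, Rosa:1. Sum = 12.
n = 8, so closeness = 7/12.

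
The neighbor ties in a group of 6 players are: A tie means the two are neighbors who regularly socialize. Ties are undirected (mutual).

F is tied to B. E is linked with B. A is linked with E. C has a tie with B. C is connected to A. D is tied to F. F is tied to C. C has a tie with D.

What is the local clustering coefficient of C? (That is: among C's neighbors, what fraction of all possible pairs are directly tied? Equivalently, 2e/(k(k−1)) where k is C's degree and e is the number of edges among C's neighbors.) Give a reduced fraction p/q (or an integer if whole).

C's neighbors: A, B, D, and F (k = 4).
Possible neighbor pairs: C(4,2) = 6. Edges among them: B–F, D–F → e = 2.
Clustering(C) = 2/6 = 1/3.

1/3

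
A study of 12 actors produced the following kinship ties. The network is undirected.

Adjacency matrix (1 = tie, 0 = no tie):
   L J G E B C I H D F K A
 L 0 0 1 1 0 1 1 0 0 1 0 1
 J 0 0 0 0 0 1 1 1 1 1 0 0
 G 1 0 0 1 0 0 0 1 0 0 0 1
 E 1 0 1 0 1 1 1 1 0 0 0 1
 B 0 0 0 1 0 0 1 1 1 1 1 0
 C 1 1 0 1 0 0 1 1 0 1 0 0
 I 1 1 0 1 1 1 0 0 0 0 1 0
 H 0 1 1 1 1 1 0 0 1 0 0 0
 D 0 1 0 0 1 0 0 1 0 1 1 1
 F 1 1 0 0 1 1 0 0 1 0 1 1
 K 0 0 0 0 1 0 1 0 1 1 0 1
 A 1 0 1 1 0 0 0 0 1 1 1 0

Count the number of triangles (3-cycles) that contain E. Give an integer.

E's neighbors: A, B, C, G, H, I, and L.
Neighbor pairs that are themselves tied: E–A–G; E–A–L; E–B–H; E–B–I; E–C–H; E–C–I; E–C–L; E–G–H; E–G–L; E–I–L. Each forms one triangle with E, for 10 in total.

10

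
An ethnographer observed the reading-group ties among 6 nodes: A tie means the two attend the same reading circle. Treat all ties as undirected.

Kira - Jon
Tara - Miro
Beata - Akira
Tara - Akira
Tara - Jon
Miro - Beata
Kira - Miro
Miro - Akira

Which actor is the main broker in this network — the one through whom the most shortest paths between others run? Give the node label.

Miro

Unnormalized betweenness of each node: Akira:5/6, Beata:0, Jon:1/2, Kira:5/6, Miro:11/3, Tara:13/6.
Miro has the largest value, 11/3, making it the main broker — the node through which the most shortest paths run.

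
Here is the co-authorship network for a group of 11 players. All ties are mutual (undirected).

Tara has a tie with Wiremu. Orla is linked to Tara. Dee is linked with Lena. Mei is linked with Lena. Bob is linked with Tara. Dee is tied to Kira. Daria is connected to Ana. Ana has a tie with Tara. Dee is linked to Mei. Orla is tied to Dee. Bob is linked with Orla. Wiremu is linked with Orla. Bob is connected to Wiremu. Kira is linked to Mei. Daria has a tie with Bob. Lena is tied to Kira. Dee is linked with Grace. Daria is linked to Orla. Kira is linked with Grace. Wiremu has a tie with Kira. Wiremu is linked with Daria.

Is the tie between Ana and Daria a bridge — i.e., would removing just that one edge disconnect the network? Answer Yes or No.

Even without that edge, Ana still reaches Daria via Ana – Tara – Wiremu – Daria, so the network stays connected. Not a bridge.

No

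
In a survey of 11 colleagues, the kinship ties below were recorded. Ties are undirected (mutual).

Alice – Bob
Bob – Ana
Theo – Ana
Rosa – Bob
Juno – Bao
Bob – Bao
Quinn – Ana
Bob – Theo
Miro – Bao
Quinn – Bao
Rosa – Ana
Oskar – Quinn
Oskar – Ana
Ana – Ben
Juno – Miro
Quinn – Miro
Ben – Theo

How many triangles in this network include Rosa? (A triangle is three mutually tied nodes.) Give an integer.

Rosa's neighbors: Ana and Bob.
Neighbor pairs that are themselves tied: Rosa–Ana–Bob. Each forms one triangle with Rosa, for 1 in total.

1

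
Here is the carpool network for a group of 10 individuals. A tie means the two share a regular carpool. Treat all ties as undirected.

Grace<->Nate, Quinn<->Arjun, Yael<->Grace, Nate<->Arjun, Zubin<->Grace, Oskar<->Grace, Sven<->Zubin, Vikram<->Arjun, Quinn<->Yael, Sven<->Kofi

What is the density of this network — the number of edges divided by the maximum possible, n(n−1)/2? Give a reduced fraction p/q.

2/9

There are 10 edges and 10 nodes, so the maximum possible is C(10,2) = 45.
Density = 10/45 = 2/9.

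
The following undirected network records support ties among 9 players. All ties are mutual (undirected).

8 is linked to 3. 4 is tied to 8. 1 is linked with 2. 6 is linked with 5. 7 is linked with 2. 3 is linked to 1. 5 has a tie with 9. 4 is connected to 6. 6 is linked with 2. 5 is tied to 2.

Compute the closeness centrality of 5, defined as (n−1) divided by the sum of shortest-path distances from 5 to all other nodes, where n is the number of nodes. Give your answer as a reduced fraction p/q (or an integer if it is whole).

Distances from 5: 1:2, 2:1, 3:3, 4:2, 6:1, 7:2, 8:3, 9:1. Sum = 15.
n = 9, so closeness = 8/15.

8/15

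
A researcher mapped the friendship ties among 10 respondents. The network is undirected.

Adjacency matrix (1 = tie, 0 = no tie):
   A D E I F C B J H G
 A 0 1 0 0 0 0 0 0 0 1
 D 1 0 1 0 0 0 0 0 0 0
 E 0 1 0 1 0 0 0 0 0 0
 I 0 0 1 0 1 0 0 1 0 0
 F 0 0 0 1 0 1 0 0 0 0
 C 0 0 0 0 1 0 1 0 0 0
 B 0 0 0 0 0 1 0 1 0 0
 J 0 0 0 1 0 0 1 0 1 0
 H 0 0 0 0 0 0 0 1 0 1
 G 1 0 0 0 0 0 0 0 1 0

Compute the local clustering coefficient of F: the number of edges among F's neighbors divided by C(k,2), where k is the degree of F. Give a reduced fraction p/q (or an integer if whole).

0

F's neighbors: C and I (k = 2).
Possible neighbor pairs: C(2,2) = 1. Edges among them: none → e = 0.
Clustering(F) = 0/1.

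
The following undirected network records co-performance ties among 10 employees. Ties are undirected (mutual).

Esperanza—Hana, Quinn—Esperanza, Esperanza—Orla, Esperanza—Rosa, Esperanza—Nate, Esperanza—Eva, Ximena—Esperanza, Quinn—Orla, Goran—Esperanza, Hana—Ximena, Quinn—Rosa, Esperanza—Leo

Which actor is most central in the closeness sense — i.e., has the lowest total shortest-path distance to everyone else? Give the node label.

Farness (sum of distances to all others) for each node — Esperanza:9, Eva:17, Goran:17, Hana:16, Leo:17, Nate:17, Orla:16, Quinn:15, Rosa:16, Ximena:16.
The smallest farness is 9, for Esperanza, so Esperanza has the highest closeness.

Esperanza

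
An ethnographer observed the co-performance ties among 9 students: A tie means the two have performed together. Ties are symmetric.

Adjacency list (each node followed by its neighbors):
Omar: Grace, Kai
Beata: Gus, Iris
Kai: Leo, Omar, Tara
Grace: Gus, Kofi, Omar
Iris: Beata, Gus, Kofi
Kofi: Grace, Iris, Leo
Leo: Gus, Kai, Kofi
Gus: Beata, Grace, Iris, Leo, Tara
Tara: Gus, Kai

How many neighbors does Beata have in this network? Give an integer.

2

Beata is directly tied to Gus and Iris. That is 2 neighbors, so the degree of Beata is 2.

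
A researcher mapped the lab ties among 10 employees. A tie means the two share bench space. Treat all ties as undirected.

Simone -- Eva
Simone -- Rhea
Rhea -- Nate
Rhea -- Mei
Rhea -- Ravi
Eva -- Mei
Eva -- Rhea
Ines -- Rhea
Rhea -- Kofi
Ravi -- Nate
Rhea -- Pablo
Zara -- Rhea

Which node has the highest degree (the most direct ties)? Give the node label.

Degrees — Eva:3, Ines:1, Kofi:1, Mei:2, Nate:2, Pablo:1, Ravi:2, Rhea:9, Simone:2, Zara:1.
The maximum is 9, attained only by Rhea.

Rhea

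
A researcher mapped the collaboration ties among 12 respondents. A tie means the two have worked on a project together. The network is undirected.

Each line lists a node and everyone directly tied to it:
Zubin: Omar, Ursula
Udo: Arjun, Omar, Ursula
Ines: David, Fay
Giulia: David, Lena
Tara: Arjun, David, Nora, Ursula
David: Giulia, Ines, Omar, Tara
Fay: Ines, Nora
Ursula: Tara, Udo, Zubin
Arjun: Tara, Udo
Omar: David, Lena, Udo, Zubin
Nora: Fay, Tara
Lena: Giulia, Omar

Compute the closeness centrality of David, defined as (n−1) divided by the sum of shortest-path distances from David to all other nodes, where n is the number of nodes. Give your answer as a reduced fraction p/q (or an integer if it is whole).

Distances from David: Arjun:2, Fay:2, Giulia:1, Ines:1, Lena:2, Nora:2, Omar:1, Tara:1, Udo:2, Ursula:2, Zubin:2. Sum = 18.
n = 12, so closeness = 11/18.

11/18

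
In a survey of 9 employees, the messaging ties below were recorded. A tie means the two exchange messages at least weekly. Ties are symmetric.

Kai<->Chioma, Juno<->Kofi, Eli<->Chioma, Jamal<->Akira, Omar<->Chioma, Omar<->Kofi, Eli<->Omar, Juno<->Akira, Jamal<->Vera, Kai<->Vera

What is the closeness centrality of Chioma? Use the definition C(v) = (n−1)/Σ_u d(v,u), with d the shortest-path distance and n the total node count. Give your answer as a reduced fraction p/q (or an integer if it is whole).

Distances from Chioma: Akira:4, Eli:1, Jamal:3, Juno:3, Kai:1, Kofi:2, Omar:1, Vera:2. Sum = 17.
n = 9, so closeness = 8/17.

8/17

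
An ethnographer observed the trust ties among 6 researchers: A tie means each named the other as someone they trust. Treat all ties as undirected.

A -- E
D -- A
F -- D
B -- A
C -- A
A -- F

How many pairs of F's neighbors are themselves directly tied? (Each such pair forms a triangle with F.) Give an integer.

F's neighbors: A and D.
Neighbor pairs that are themselves tied: F–A–D. Each forms one triangle with F, for 1 in total.

1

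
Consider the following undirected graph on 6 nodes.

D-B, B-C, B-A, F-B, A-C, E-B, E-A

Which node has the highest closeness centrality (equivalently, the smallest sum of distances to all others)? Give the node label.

Farness (sum of distances to all others) for each node — A:7, B:5, C:8, D:9, E:8, F:9.
The smallest farness is 5, for B, so B has the highest closeness.

B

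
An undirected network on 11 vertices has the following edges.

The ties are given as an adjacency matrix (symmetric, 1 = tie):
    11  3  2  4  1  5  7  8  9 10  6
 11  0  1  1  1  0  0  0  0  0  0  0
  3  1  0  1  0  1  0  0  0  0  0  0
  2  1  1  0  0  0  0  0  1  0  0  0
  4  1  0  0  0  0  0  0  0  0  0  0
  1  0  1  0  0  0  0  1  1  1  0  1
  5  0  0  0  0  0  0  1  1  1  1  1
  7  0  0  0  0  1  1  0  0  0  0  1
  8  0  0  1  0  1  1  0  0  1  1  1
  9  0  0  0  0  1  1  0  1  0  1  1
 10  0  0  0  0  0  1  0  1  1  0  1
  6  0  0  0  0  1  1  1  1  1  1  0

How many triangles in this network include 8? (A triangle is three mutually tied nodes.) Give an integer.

8

8's neighbors: 1, 2, 5, 6, 9, and 10.
Neighbor pairs that are themselves tied: 8–1–6; 8–1–9; 8–5–6; 8–5–9; 8–5–10; 8–6–9; 8–6–10; 8–9–10. Each forms one triangle with 8, for 8 in total.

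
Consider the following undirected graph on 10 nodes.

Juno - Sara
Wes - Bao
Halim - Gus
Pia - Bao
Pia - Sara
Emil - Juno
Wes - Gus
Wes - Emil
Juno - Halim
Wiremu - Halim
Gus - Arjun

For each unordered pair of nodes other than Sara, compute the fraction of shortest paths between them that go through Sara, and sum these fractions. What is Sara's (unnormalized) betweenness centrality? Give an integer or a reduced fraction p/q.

4

Pairs whose geodesics pass through Sara — Bao–Juno: 1/2; Emil–Pia: 1/2; Pia–Juno: 1; Pia–Wiremu: 1; Pia–Halim: 1.
All other pairs contribute 0.
Summing the contributions gives betweenness(Sara) = 4.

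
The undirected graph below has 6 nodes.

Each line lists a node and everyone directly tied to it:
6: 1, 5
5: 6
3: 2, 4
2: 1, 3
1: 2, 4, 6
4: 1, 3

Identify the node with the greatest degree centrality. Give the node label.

1

Degrees — 1:3, 2:2, 3:2, 4:2, 5:1, 6:2.
The maximum is 3, attained only by 1.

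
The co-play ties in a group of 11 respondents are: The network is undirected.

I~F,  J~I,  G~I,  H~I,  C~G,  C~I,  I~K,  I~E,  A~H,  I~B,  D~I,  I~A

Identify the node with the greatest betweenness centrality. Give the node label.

I

Unnormalized betweenness of each node: A:0, B:0, C:0, D:0, E:0, F:0, G:0, H:0, I:43, J:0, K:0.
I has the largest value, 43, making it the main broker — the node through which the most shortest paths run.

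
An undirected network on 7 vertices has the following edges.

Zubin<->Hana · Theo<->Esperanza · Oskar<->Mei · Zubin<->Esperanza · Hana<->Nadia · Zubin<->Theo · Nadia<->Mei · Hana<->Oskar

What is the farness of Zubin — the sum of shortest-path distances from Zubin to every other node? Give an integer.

10

Distances from Zubin: Esperanza:1, Hana:1, Mei:3, Nadia:2, Oskar:2, Theo:1.
Sum = 1 + 1 + 3 + 2 + 2 + 1 = 10.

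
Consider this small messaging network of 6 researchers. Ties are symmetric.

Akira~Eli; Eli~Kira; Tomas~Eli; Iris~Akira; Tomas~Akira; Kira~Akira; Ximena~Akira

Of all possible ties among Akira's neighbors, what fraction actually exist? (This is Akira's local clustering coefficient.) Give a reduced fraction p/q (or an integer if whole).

1/5

Akira's neighbors: Eli, Iris, Kira, Tomas, and Ximena (k = 5).
Possible neighbor pairs: C(5,2) = 10. Edges among them: Eli–Kira, Eli–Tomas → e = 2.
Clustering(Akira) = 2/10 = 1/5.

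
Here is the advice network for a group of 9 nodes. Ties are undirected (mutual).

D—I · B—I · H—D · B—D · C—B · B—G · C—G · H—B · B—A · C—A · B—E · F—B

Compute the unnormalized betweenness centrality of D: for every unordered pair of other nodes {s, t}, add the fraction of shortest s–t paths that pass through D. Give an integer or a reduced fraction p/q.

Pairs whose geodesics pass through D — I–H: 1/2.
All other pairs contribute 0.
Summing the contributions gives betweenness(D) = 1/2.

1/2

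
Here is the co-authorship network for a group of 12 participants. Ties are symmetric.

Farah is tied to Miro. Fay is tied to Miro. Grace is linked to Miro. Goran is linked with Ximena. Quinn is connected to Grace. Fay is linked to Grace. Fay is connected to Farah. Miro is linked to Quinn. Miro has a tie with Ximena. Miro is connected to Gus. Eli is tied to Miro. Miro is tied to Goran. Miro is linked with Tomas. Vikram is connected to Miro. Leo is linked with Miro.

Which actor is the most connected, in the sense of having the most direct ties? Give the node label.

Miro

Degrees — Eli:1, Farah:2, Fay:3, Goran:2, Grace:3, Gus:1, Leo:1, Miro:11, Quinn:2, Tomas:1, Vikram:1, Ximena:2.
The maximum is 11, attained only by Miro.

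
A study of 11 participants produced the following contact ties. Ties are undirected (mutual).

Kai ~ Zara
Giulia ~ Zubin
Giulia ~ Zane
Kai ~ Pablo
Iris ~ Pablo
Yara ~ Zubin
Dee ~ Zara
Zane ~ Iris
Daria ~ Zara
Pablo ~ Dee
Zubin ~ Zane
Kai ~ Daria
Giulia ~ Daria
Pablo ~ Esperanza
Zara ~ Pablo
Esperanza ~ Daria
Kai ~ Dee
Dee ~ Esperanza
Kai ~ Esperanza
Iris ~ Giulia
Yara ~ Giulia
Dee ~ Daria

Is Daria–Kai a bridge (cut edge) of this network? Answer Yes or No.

Even without that edge, Daria still reaches Kai via Daria – Dee – Kai, so the network stays connected. Not a bridge.

No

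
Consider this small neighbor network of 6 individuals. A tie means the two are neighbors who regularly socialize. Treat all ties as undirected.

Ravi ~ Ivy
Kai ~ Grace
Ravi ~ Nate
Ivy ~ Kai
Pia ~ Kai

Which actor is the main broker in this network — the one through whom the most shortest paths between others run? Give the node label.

Kai

Unnormalized betweenness of each node: Grace:0, Ivy:6, Kai:7, Nate:0, Pia:0, Ravi:4.
Kai has the largest value, 7, making it the main broker — the node through which the most shortest paths run.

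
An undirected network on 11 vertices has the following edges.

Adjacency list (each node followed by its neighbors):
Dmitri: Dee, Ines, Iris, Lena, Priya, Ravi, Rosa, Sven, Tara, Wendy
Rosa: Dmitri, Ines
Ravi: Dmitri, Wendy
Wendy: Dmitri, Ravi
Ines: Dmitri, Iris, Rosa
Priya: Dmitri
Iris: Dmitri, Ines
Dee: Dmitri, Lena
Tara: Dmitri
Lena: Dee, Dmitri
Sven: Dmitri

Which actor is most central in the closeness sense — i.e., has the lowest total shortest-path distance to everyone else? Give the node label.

Dmitri

Farness (sum of distances to all others) for each node — Dee:18, Dmitri:10, Ines:17, Iris:18, Lena:18, Priya:19, Ravi:18, Rosa:18, Sven:19, Tara:19, Wendy:18.
The smallest farness is 10, for Dmitri, so Dmitri has the highest closeness.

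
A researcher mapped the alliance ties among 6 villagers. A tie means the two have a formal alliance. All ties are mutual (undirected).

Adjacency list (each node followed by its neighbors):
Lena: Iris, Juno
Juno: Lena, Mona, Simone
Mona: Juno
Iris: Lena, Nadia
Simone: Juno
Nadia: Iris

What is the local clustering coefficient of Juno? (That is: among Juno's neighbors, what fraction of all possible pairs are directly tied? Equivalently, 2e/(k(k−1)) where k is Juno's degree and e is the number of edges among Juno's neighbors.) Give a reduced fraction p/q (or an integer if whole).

Juno's neighbors: Lena, Mona, and Simone (k = 3).
Possible neighbor pairs: C(3,2) = 3. Edges among them: none → e = 0.
Clustering(Juno) = 0/3 = 0.

0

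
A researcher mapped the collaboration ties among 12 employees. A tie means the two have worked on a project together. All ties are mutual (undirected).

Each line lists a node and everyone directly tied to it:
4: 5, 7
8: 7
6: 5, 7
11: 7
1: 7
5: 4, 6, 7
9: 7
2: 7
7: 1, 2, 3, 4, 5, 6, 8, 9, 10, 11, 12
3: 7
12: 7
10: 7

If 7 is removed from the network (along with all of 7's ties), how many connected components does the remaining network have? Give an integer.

9

Without 7, the remaining ties split the others into: {10}; {12}; {4, 5, 6}; {1}; {8}; {3}; {9}; {2}; {11}.
That's 9 separate components.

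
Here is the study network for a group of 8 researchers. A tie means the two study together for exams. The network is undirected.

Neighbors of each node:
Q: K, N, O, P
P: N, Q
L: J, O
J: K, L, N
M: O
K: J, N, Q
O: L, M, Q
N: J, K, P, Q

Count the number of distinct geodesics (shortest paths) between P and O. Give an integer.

The shortest distance is 2, and the only length-2 path is P–Q–O. So there is exactly 1 shortest path.

1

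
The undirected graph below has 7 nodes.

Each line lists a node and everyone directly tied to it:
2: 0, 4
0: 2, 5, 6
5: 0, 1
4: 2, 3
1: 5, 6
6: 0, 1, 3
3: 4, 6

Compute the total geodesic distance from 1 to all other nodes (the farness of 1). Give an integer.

Distances from 1: 0:2, 2:3, 3:2, 4:3, 5:1, 6:1.
Sum = 2 + 3 + 2 + 3 + 1 + 1 = 12.

12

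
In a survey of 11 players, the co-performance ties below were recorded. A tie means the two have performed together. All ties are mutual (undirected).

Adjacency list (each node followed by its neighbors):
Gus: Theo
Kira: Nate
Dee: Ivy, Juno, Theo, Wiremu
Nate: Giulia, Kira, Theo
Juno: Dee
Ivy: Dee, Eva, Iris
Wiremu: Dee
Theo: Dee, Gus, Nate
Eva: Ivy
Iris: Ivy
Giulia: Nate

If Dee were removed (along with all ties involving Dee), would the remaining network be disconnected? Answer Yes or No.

Removing Dee leaves {Juno} with no path to {Eva, Iris, and Ivy}, so the network splits into 4 components. Dee is a cut vertex.

Yes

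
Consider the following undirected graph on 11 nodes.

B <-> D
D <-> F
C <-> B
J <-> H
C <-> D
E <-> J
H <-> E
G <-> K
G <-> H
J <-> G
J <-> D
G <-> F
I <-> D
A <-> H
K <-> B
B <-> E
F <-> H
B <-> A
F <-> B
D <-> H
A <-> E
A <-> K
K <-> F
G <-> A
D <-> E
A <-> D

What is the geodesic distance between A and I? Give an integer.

One shortest route is A – D – I, which uses 2 edges, and A and I are not directly tied, so nothing shorter exists. So d(A,I) = 2.

2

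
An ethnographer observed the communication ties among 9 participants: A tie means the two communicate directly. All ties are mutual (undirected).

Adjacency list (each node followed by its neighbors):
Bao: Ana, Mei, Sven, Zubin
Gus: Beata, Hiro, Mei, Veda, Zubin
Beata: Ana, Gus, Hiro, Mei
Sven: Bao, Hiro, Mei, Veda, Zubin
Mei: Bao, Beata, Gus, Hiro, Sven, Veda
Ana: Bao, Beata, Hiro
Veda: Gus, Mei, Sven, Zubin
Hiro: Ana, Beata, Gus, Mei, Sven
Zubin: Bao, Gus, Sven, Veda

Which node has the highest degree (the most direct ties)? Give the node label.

Mei

Degrees — Ana:3, Bao:4, Beata:4, Gus:5, Hiro:5, Mei:6, Sven:5, Veda:4, Zubin:4.
The maximum is 6, attained only by Mei.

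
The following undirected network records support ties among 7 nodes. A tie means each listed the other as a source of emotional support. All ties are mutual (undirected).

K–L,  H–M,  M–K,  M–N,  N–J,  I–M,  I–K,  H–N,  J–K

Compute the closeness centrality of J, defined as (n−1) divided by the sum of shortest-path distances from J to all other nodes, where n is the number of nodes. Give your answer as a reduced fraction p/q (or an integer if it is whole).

3/5

Distances from J: H:2, I:2, K:1, L:2, M:2, N:1. Sum = 10.
n = 7, so closeness = 6/10 = 3/5.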